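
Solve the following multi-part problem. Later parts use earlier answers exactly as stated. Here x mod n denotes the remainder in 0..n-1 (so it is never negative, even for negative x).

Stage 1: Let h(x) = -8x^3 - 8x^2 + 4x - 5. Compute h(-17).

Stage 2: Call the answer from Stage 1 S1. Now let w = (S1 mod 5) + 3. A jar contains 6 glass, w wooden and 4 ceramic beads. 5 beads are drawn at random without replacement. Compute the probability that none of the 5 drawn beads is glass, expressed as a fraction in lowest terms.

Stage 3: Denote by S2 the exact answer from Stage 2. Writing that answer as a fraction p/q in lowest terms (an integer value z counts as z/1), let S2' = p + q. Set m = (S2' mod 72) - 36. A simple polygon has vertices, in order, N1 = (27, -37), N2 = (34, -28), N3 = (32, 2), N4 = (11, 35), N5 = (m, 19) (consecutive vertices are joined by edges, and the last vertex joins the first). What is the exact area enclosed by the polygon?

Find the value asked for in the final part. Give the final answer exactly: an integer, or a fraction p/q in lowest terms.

878

Stage 1: -8*(-17)^3 - 8*(-17)^2 + 4*(-17)^1 - 5 = (39304) + (-2312) + (-68) + (-5) = 36919; answer 36919
Stage 2: S1 = 36919; w = 7; total draws C(17,5) = 6188; favorable C(11,5) = 462; P = 33/442; answer 33/442
Stage 3: S2 = 33/442; threaded value p + q = 475; m = 7; cross terms: (27*-28 - 34*-37)=502, (34*2 - 32*-28)=964, (32*35 - 11*2)=1098, (11*19 - 7*35)=-36, (7*-37 - 27*19)=-772; twice the area = |1756| = 1756; area = 878; answer 878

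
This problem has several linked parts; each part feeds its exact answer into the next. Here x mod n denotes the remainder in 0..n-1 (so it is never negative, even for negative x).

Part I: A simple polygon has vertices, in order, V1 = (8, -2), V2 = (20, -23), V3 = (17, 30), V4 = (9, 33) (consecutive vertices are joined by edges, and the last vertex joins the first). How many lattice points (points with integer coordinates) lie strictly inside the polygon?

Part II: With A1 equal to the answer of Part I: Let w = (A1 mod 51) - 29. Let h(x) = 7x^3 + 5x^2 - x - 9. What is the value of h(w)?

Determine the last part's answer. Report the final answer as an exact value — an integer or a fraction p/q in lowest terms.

Part I: cross terms: (8*-23 - 20*-2)=-144, (20*30 - 17*-23)=991, (17*33 - 9*30)=291, (9*-2 - 8*33)=-282; twice the area = |856| = 856; area = 428; boundary points = 3 + 1 + 1 + 1 = 6; strictly interior points = area - boundary/2 + 1 = 426; answer 426
Part II: A1 = 426; w = -11; 7*(-11)^3 + 5*(-11)^2 - 1*(-11)^1 - 9 = (-9317) + (605) + (11) + (-9) = -8710; answer -8710

-8710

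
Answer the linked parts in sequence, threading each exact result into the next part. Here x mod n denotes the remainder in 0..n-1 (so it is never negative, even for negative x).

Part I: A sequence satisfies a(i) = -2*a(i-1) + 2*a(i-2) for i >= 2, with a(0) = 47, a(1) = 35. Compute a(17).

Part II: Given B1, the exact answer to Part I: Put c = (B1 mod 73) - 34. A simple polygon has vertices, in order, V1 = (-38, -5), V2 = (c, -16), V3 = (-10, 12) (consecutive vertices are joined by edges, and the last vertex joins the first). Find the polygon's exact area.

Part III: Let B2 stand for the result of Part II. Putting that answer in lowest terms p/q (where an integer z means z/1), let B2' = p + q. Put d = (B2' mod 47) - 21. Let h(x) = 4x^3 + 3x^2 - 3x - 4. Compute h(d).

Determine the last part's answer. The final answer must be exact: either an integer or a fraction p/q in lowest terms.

Part I: a(2) = -2*(35) + 2*(47) = 24; iterating: a(2)=24, a(3)=22, a(4)=4, a(5)=36, a(6)=-64, a(7)=200, a(8)=-528, a(9)=1456, a(10)=-3968, a(11)=10848, a(12)=-29632, a(13)=80960, a(14)=-221184, a(15)=604288, a(16)=-1650944, a(17)=4510464; answer 4510464
Part II: B1 = 4510464; c = -21; cross terms: (-38*-16 - -21*-5)=503, (-21*12 - -10*-16)=-412, (-10*-5 - -38*12)=506; twice the area = |597| = 597; area = 597/2; answer 597/2
Part III: B2 = 597/2; threaded value p + q = 599; d = 14; 4*(14)^3 + 3*(14)^2 - 3*(14)^1 - 4 = (10976) + (588) + (-42) + (-4) = 11518; answer 11518

11518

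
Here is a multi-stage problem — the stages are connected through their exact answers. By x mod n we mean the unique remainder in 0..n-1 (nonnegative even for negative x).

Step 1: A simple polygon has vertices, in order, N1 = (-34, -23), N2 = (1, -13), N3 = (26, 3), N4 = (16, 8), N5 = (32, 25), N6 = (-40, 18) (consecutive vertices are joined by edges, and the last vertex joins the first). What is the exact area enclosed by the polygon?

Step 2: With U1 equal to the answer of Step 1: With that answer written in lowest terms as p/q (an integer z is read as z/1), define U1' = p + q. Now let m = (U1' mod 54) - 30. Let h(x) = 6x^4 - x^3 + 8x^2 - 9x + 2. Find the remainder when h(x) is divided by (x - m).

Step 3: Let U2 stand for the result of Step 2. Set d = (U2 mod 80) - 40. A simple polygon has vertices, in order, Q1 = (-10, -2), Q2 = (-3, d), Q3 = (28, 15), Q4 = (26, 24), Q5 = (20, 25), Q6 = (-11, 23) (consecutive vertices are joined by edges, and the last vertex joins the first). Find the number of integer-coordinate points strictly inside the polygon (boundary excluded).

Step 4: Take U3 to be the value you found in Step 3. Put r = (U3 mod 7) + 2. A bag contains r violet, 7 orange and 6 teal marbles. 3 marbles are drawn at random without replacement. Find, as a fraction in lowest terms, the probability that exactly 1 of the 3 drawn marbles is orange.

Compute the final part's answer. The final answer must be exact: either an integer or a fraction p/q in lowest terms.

91/190

Step 1: cross terms: (-34*-13 - 1*-23)=465, (1*3 - 26*-13)=341, (26*8 - 16*3)=160, (16*25 - 32*8)=144, (32*18 - -40*25)=1576, (-40*-23 - -34*18)=1532; twice the area = |4218| = 4218; area = 2109; answer 2109
Step 2: U1 = 2109; threaded value p + q = 2110; m = -26; remainder = value at the root: 6*(-26)^4 - 1*(-26)^3 + 8*(-26)^2 - 9*(-26)^1 + 2 = (2741856) + (17576) + (5408) + (234) + (2) = 2765076; answer 2765076
Step 3: U2 = 2765076; d = -4; cross terms: (-10*-4 - -3*-2)=34, (-3*15 - 28*-4)=67, (28*24 - 26*15)=282, (26*25 - 20*24)=170, (20*23 - -11*25)=735, (-11*-2 - -10*23)=252; twice the area = |1540| = 1540; area = 770; boundary points = 1 + 1 + 1 + 1 + 1 + 1 = 6; strictly interior points = area - boundary/2 + 1 = 768; answer 768
Step 4: U3 = 768; r = 7; total draws C(20,3) = 1140; favorable C(7,1)*C(13,2) = 546; P = 91/190; answer 91/190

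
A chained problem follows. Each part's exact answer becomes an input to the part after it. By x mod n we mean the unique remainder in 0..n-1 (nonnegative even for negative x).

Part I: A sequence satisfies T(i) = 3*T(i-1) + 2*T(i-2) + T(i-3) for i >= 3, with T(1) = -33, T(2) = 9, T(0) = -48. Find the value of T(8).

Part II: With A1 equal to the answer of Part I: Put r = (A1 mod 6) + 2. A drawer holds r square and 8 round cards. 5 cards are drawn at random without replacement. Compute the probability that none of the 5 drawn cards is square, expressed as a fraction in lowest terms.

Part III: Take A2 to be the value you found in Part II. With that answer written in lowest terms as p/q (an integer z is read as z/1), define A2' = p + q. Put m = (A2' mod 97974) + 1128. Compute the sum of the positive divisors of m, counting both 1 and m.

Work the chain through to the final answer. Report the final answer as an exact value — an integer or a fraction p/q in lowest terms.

Part I: T(3) = 3*(9) + 2*(-33) + 1*(-48) = -87; iterating: T(3)=-87, T(4)=-276, T(5)=-993, T(6)=-3618, T(7)=-13116, T(8)=-47577; answer -47577
Part II: A1 = -47577; r = 5; total draws C(13,5) = 1287; favorable C(8,5) = 56; P = 56/1287; answer 56/1287
Part III: A2 = 56/1287; threaded value p + q = 1343; m = 2471; 2471 = 7 * 353; sigma = (1 + 7) * (1 + 353) = 8 * 354 = 2832; answer 2832

2832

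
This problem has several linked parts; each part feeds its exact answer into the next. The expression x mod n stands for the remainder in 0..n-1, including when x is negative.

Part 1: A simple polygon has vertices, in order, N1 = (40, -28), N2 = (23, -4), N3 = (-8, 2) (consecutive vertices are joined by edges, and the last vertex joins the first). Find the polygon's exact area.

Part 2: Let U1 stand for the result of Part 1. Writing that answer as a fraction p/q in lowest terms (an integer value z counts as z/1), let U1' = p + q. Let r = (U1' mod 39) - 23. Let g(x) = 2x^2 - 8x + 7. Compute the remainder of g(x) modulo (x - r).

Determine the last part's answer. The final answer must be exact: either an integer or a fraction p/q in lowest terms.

449

Part 1: cross terms: (40*-4 - 23*-28)=484, (23*2 - -8*-4)=14, (-8*-28 - 40*2)=144; twice the area = |642| = 642; area = 321; answer 321
Part 2: U1 = 321; threaded value p + q = 322; r = -13; remainder = value at the root: 2*(-13)^2 - 8*(-13)^1 + 7 = (338) + (104) + (7) = 449; answer 449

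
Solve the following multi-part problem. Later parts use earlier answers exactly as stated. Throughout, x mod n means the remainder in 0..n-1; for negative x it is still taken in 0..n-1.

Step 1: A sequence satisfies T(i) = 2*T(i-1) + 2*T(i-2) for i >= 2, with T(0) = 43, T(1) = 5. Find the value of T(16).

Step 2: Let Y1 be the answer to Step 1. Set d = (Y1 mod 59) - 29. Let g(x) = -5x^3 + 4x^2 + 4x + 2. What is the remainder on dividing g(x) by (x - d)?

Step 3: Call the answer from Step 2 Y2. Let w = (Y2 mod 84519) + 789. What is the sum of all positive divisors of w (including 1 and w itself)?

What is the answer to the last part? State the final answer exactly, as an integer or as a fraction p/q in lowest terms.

Step 1: T(2) = 2*(5) + 2*(43) = 96; iterating: T(2)=96, T(3)=202, T(4)=596, T(5)=1596, T(6)=4384, T(7)=11960, T(8)=32688, T(9)=89296, T(10)=243968, T(11)=666528, T(12)=1820992, T(13)=4975040, T(14)=13592064, T(15)=37134208, T(16)=101452544; answer 101452544
Step 2: Y1 = 101452544; d = 9; remainder = value at the root: -5*(9)^3 + 4*(9)^2 + 4*(9)^1 + 2 = (-3645) + (324) + (36) + (2) = -3283; answer -3283
Step 3: Y2 = -3283; w = 82025; 82025 = 5^2 * 17 * 193; sigma = (1 + 5 + 25) * (1 + 17) * (1 + 193) = 31 * 18 * 194 = 108252; answer 108252

108252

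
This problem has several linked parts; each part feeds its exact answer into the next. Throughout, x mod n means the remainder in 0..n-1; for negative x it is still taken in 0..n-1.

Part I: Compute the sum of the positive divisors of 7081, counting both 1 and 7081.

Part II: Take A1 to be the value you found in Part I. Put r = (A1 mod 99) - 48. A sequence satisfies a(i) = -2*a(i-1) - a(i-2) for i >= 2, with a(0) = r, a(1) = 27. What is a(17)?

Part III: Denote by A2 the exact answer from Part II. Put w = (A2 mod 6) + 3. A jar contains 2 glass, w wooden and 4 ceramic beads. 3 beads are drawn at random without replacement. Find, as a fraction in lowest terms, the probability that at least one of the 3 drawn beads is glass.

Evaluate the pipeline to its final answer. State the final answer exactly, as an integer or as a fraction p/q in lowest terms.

8/15

Part I: 7081 = 73 * 97; sigma = (1 + 73) * (1 + 97) = 74 * 98 = 7252; answer 7252
Part II: A1 = 7252; r = -23; a(2) = -2*(27) - 1*(-23) = -31; iterating: a(2)=-31, a(3)=35, a(4)=-39, a(5)=43, a(6)=-47, a(7)=51, a(8)=-55, a(9)=59, a(10)=-63, a(11)=67, a(12)=-71, a(13)=75, a(14)=-79, a(15)=83, a(16)=-87, a(17)=91; answer 91
Part III: A2 = 91; w = 4; total draws C(10,3) = 120; complement C(8,3) = 56; favorable 120 - 56 = 64; P = 8/15; answer 8/15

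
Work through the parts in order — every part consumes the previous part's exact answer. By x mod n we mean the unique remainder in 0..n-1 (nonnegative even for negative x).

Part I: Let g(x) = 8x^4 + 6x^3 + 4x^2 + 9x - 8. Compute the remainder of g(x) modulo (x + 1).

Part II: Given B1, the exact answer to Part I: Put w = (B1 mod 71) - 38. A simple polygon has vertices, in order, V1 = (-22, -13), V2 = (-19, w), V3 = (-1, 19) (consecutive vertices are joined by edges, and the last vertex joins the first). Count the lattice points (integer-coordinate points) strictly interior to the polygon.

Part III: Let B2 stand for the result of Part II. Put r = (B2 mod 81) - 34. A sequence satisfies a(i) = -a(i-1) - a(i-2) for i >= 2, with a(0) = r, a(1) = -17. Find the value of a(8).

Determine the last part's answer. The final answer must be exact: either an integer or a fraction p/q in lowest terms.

-24

Part I: remainder = value at the root: 8*(-1)^4 + 6*(-1)^3 + 4*(-1)^2 + 9*(-1)^1 - 8 = (8) + (-6) + (4) + (-9) + (-8) = -11; answer -11
Part II: B1 = -11; w = 22; cross terms: (-22*22 - -19*-13)=-731, (-19*19 - -1*22)=-339, (-1*-13 - -22*19)=431; twice the area = |-639| = 639; area = 639/2; boundary points = 1 + 3 + 1 = 5; strictly interior points = area - boundary/2 + 1 = 318; answer 318
Part III: B2 = 318; r = 41; a(2) = -1*(-17) - 1*(41) = -24; iterating: a(2)=-24, a(3)=41, a(4)=-17, a(5)=-24, a(6)=41, a(7)=-17, a(8)=-24; answer -24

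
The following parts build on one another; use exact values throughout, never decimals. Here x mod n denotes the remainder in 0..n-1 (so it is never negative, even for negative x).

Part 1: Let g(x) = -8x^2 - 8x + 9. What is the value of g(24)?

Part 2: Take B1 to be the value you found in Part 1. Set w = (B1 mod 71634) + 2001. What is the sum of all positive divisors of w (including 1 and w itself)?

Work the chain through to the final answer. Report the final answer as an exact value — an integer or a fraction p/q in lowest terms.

160664

Part 1: -8*(24)^2 - 8*(24)^1 + 9 = (-4608) + (-192) + (9) = -4791; answer -4791
Part 2: B1 = -4791; w = 68844; 68844 = 2^2 * 3 * 5737; sigma = (1 + 2 + 4) * (1 + 3) * (1 + 5737) = 7 * 4 * 5738 = 160664; answer 160664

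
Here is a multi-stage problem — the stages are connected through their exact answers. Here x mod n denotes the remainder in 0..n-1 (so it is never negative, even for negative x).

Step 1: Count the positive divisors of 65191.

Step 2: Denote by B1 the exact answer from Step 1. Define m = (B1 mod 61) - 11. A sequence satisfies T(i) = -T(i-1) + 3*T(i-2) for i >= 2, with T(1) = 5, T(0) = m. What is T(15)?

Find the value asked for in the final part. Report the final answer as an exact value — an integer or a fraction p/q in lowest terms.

Step 1: 65191 = 7 * 67 * 139; number of divisors = (1+1) * (1+1) * (1+1) = 8; answer 8
Step 2: B1 = 8; m = -3; T(2) = -1*(5) + 3*(-3) = -14; iterating: T(2)=-14, T(3)=29, T(4)=-71, T(5)=158, T(6)=-371, T(7)=845, T(8)=-1958, T(9)=4493, T(10)=-10367, T(11)=23846, T(12)=-54947, T(13)=126485, T(14)=-291326, T(15)=670781; answer 670781

670781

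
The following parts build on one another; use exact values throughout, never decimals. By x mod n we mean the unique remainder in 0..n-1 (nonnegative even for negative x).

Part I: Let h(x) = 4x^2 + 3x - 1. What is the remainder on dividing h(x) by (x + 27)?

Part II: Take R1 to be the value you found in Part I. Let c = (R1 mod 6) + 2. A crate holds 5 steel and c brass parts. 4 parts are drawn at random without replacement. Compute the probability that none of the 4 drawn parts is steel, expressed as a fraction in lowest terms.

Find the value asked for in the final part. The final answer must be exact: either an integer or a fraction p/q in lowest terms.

1/126

Part I: remainder = value at the root: 4*(-27)^2 + 3*(-27)^1 - 1 = (2916) + (-81) + (-1) = 2834; answer 2834
Part II: R1 = 2834; c = 4; total draws C(9,4) = 126; favorable C(4,4) = 1; P = 1/126; answer 1/126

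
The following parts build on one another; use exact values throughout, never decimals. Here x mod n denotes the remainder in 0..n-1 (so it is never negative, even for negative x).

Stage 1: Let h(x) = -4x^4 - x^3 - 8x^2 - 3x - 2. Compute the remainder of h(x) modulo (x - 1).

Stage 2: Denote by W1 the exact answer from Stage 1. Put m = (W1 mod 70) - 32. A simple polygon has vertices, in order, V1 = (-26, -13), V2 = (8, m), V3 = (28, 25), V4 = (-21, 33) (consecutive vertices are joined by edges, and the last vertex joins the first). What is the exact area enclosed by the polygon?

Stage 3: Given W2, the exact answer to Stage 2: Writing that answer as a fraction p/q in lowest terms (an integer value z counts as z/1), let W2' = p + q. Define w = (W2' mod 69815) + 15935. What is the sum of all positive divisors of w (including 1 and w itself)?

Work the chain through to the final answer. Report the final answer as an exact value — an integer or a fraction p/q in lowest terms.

Stage 1: remainder = value at the root: -4*(1)^4 - 1*(1)^3 - 8*(1)^2 - 3*(1)^1 - 2 = (-4) + (-1) + (-8) + (-3) + (-2) = -18; answer -18
Stage 2: W1 = -18; m = 20; cross terms: (-26*20 - 8*-13)=-416, (8*25 - 28*20)=-360, (28*33 - -21*25)=1449, (-21*-13 - -26*33)=1131; twice the area = |1804| = 1804; area = 902; answer 902
Stage 3: W2 = 902; threaded value p + q = 903; w = 16838; 16838 = 2 * 8419; sigma = (1 + 2) * (1 + 8419) = 3 * 8420 = 25260; answer 25260

25260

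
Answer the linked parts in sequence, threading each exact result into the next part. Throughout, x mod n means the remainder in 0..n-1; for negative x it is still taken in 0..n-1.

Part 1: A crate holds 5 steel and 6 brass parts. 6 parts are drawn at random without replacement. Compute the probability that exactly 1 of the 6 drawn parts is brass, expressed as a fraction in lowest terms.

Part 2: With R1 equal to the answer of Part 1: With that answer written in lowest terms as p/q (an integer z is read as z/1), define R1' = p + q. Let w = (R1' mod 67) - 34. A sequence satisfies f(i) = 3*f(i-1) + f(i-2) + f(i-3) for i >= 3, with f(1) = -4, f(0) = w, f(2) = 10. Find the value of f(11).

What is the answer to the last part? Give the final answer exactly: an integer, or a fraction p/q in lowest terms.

85055

Part 1: total draws C(11,6) = 462; favorable C(6,1)*C(5,5) = 6; P = 1/77; answer 1/77
Part 2: R1 = 1/77; threaded value p + q = 78; w = -23; f(3) = 3*(10) + 1*(-4) + 1*(-23) = 3; iterating: f(3)=3, f(4)=15, f(5)=58, f(6)=192, f(7)=649, f(8)=2197, f(9)=7432, f(10)=25142, f(11)=85055; answer 85055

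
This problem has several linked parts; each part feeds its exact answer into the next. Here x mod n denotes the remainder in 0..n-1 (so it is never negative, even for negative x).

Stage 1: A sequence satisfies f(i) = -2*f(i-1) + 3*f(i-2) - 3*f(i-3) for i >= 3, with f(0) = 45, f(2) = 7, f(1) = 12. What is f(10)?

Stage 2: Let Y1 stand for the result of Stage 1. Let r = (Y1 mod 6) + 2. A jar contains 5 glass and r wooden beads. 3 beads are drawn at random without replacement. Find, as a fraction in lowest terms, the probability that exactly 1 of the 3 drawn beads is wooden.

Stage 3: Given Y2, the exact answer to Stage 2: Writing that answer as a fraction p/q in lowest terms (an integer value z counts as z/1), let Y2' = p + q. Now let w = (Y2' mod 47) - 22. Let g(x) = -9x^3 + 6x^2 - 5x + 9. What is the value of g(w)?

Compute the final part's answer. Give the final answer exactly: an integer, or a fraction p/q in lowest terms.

Stage 1: f(3) = -2*(7) + 3*(12) - 3*(45) = -113; iterating: f(3)=-113, f(4)=211, f(5)=-782, f(6)=2536, f(7)=-8051, f(8)=26056, f(9)=-83873, f(10)=270067; answer 270067
Stage 2: Y1 = 270067; r = 3; total draws C(8,3) = 56; favorable C(3,1)*C(5,2) = 30; P = 15/28; answer 15/28
Stage 3: Y2 = 15/28; threaded value p + q = 43; w = 21; -9*(21)^3 + 6*(21)^2 - 5*(21)^1 + 9 = (-83349) + (2646) + (-105) + (9) = -80799; answer -80799

-80799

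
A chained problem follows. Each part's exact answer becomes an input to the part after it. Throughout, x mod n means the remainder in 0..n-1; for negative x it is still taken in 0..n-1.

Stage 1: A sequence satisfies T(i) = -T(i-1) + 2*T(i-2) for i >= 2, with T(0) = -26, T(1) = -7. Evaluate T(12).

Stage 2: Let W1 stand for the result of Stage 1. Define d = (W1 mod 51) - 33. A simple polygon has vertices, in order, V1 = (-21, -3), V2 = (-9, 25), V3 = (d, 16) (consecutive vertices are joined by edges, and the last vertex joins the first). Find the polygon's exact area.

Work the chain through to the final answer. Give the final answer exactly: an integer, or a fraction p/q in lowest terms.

Stage 1: T(2) = -1*(-7) + 2*(-26) = -45; iterating: T(2)=-45, T(3)=31, T(4)=-121, T(5)=183, T(6)=-425, T(7)=791, T(8)=-1641, T(9)=3223, T(10)=-6505, T(11)=12951, T(12)=-25961; answer -25961
Stage 2: W1 = -25961; d = 16; cross terms: (-21*25 - -9*-3)=-552, (-9*16 - 16*25)=-544, (16*-3 - -21*16)=288; twice the area = |-808| = 808; area = 404; answer 404

404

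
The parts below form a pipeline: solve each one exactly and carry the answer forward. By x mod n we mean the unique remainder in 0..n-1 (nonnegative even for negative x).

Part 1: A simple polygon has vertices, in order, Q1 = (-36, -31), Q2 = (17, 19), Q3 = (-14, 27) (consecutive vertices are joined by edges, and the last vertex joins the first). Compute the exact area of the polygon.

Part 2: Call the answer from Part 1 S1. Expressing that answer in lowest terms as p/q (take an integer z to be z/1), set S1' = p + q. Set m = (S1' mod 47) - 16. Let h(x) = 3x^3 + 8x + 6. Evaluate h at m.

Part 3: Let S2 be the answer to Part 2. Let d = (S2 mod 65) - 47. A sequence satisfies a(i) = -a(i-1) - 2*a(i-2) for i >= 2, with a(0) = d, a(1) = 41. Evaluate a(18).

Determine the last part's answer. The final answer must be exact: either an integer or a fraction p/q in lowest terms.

5187

Part 1: cross terms: (-36*19 - 17*-31)=-157, (17*27 - -14*19)=725, (-14*-31 - -36*27)=1406; twice the area = |1974| = 1974; area = 987; answer 987
Part 2: S1 = 987; threaded value p + q = 988; m = -15; 3*(-15)^3 + 8*(-15)^1 + 6 = (-10125) + (-120) + (6) = -10239; answer -10239
Part 3: S2 = -10239; d = -16; a(2) = -1*(41) - 2*(-16) = -9; iterating: a(2)=-9, a(3)=-73, a(4)=91, a(5)=55, a(6)=-237, a(7)=127, a(8)=347, a(9)=-601, a(10)=-93, a(11)=1295, a(12)=-1109, a(13)=-1481, a(14)=3699, a(15)=-737, a(16)=-6661, a(17)=8135, a(18)=5187; answer 5187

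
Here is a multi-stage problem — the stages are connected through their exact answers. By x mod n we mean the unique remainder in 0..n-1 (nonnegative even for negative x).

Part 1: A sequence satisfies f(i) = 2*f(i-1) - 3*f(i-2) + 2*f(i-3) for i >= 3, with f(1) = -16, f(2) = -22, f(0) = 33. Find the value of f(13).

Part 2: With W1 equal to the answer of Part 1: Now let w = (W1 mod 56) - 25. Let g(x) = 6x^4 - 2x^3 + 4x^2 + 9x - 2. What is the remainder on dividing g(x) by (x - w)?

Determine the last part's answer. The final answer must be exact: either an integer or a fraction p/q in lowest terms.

Part 1: f(3) = 2*(-22) - 3*(-16) + 2*(33) = 70; iterating: f(3)=70, f(4)=174, f(5)=94, f(6)=-194, f(7)=-322, f(8)=126, f(9)=830, f(10)=638, f(11)=-962, f(12)=-2178, f(13)=-194; answer -194
Part 2: W1 = -194; w = 5; remainder = value at the root: 6*(5)^4 - 2*(5)^3 + 4*(5)^2 + 9*(5)^1 - 2 = (3750) + (-250) + (100) + (45) + (-2) = 3643; answer 3643

3643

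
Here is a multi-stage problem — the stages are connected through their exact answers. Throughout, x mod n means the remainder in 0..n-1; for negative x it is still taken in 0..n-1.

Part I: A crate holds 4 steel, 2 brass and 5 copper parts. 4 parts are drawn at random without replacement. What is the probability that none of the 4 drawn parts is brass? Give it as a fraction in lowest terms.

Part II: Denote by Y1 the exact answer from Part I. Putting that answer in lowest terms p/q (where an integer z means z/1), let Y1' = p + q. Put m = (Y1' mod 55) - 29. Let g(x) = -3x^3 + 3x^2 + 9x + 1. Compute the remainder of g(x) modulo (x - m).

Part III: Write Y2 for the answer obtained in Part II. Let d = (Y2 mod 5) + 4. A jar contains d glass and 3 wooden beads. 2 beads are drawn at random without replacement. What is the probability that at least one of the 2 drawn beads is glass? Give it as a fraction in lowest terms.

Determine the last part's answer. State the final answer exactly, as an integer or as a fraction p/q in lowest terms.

Part I: total draws C(11,4) = 330; favorable C(9,4) = 126; P = 21/55; answer 21/55
Part II: Y1 = 21/55; threaded value p + q = 76; m = -8; remainder = value at the root: -3*(-8)^3 + 3*(-8)^2 + 9*(-8)^1 + 1 = (1536) + (192) + (-72) + (1) = 1657; answer 1657
Part III: Y2 = 1657; d = 6; total draws C(9,2) = 36; complement C(3,2) = 3; favorable 36 - 3 = 33; P = 11/12; answer 11/12

11/12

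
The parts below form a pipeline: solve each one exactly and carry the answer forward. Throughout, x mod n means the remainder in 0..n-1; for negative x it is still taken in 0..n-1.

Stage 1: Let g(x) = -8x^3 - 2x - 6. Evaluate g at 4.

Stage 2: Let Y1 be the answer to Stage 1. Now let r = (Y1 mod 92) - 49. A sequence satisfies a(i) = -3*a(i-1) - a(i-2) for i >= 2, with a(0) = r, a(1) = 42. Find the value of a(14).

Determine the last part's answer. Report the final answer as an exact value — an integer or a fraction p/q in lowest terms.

-10556023

Stage 1: -8*(4)^3 - 2*(4)^1 - 6 = (-512) + (-8) + (-6) = -526; answer -526
Stage 2: Y1 = -526; r = -23; a(2) = -3*(42) - 1*(-23) = -103; iterating: a(2)=-103, a(3)=267, a(4)=-698, a(5)=1827, a(6)=-4783, a(7)=12522, a(8)=-32783, a(9)=85827, a(10)=-224698, a(11)=588267, a(12)=-1540103, a(13)=4032042, a(14)=-10556023; answer -10556023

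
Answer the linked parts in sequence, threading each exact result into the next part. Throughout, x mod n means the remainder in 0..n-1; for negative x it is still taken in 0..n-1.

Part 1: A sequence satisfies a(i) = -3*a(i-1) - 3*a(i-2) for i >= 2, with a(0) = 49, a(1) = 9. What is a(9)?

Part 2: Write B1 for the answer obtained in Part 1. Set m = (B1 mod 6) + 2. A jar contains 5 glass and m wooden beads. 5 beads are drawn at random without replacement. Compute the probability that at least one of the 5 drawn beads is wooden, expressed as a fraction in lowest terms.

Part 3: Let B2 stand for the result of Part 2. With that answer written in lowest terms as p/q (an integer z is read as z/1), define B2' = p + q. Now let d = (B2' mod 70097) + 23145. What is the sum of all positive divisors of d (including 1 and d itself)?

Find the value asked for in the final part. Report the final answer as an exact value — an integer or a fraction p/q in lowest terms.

Part 1: a(2) = -3*(9) - 3*(49) = -174; iterating: a(2)=-174, a(3)=495, a(4)=-963, a(5)=1404, a(6)=-1323, a(7)=-243, a(8)=4698, a(9)=-13365; answer -13365
Part 2: B1 = -13365; m = 5; total draws C(10,5) = 252; complement C(5,5) = 1; favorable 252 - 1 = 251; P = 251/252; answer 251/252
Part 3: B2 = 251/252; threaded value p + q = 503; d = 23648; 23648 = 2^5 * 739; sigma = (1 + 2 + 4 + 8 + 16 + 32) * (1 + 739) = 63 * 740 = 46620; answer 46620

46620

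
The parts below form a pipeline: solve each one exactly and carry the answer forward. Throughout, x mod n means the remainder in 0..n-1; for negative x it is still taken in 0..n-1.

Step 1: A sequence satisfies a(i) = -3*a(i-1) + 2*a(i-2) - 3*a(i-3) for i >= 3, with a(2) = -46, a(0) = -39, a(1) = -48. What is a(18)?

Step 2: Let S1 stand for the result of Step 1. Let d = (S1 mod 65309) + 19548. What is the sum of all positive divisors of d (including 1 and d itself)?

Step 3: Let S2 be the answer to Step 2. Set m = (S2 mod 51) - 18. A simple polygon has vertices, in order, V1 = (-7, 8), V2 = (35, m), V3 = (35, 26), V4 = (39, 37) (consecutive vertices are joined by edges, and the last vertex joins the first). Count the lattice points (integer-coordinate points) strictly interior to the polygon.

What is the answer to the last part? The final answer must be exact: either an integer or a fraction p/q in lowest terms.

Step 1: a(3) = -3*(-46) + 2*(-48) - 3*(-39) = 159; iterating: a(3)=159, a(4)=-425, a(5)=1731, a(6)=-6520, a(7)=24297, a(8)=-91124, a(9)=341526, a(10)=-1279717, a(11)=4795575, a(12)=-17970737, a(13)=67342512, a(14)=-252355735, a(15)=945664440, a(16)=-3543732326, a(17)=13279593063, a(18)=-49763237161; answer -49763237161
Step 2: S1 = -49763237161; d = 19881; 19881 = 3^2 * 47^2; sigma = (1 + 3 + 9) * (1 + 47 + 2209) = 13 * 2257 = 29341; answer 29341
Step 3: S2 = 29341; m = -2; cross terms: (-7*-2 - 35*8)=-266, (35*26 - 35*-2)=980, (35*37 - 39*26)=281, (39*8 - -7*37)=571; twice the area = |1566| = 1566; area = 783; boundary points = 2 + 28 + 1 + 1 = 32; strictly interior points = area - boundary/2 + 1 = 768; answer 768

768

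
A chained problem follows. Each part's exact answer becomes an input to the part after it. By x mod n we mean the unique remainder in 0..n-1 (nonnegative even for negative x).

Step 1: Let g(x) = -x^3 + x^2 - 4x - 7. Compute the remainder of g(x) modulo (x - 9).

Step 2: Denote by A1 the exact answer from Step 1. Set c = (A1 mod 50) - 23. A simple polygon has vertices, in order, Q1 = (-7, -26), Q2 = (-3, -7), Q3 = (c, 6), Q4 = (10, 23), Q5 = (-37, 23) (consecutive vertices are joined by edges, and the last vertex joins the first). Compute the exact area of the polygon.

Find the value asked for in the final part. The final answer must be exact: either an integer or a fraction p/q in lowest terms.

1677/2

Step 1: remainder = value at the root: -1*(9)^3 + 1*(9)^2 - 4*(9)^1 - 7 = (-729) + (81) + (-36) + (-7) = -691; answer -691
Step 2: A1 = -691; c = -14; cross terms: (-7*-7 - -3*-26)=-29, (-3*6 - -14*-7)=-116, (-14*23 - 10*6)=-382, (10*23 - -37*23)=1081, (-37*-26 - -7*23)=1123; twice the area = |1677| = 1677; area = 1677/2; answer 1677/2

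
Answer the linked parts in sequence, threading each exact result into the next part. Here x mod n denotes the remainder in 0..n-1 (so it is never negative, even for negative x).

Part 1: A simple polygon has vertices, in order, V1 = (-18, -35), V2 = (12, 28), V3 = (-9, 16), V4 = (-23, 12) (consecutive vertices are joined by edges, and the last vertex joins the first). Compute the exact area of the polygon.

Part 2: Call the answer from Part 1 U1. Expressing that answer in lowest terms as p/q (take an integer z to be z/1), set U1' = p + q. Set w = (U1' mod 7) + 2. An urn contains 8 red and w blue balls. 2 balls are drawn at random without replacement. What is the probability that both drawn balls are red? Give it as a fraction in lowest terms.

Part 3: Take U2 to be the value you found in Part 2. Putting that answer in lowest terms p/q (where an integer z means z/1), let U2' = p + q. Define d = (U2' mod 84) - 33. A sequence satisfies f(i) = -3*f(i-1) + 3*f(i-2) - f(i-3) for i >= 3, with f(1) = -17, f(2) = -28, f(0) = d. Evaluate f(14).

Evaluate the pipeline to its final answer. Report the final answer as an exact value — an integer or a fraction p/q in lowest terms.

Part 1: cross terms: (-18*28 - 12*-35)=-84, (12*16 - -9*28)=444, (-9*12 - -23*16)=260, (-23*-35 - -18*12)=1021; twice the area = |1641| = 1641; area = 1641/2; answer 1641/2
Part 2: U1 = 1641/2; threaded value p + q = 1643; w = 7; total draws C(15,2) = 105; favorable C(8,2) = 28; P = 4/15; answer 4/15
Part 3: U2 = 4/15; threaded value p + q = 19; d = -14; f(3) = -3*(-28) + 3*(-17) - 1*(-14) = 47; iterating: f(3)=47, f(4)=-208, f(5)=793, f(6)=-3050, f(7)=11737, f(8)=-45154, f(9)=173723, f(10)=-668368, f(11)=2571427, f(12)=-9893108, f(13)=38061973, f(14)=-146436670; answer -146436670

-146436670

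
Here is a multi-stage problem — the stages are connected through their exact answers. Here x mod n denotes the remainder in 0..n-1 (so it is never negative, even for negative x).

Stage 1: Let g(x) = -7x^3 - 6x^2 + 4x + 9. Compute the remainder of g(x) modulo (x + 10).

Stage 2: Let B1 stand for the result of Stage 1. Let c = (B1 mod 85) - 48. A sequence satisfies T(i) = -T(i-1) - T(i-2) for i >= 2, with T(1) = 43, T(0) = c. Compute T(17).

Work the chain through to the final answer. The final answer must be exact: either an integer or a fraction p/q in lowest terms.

Stage 1: remainder = value at the root: -7*(-10)^3 - 6*(-10)^2 + 4*(-10)^1 + 9 = (7000) + (-600) + (-40) + (9) = 6369; answer 6369
Stage 2: B1 = 6369; c = 31; T(2) = -1*(43) - 1*(31) = -74; iterating: T(2)=-74, T(3)=31, T(4)=43, T(5)=-74, T(6)=31, T(7)=43, T(8)=-74, T(9)=31, T(10)=43, T(11)=-74, T(12)=31, T(13)=43, T(14)=-74, T(15)=31, T(16)=43, T(17)=-74; answer -74

-74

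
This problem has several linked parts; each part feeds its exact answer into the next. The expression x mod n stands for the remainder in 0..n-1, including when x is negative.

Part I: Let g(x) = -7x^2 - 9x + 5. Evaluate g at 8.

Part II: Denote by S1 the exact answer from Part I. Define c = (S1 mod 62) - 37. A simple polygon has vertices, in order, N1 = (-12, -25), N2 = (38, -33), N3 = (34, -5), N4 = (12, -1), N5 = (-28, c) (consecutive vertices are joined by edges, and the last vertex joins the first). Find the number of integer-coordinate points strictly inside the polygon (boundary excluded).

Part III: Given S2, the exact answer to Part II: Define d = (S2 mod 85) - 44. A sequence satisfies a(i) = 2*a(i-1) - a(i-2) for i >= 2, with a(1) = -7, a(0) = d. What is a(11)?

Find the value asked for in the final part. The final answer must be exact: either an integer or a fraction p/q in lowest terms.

Part I: -7*(8)^2 - 9*(8)^1 + 5 = (-448) + (-72) + (5) = -515; answer -515
Part II: S1 = -515; c = 6; cross terms: (-12*-33 - 38*-25)=1346, (38*-5 - 34*-33)=932, (34*-1 - 12*-5)=26, (12*6 - -28*-1)=44, (-28*-25 - -12*6)=772; twice the area = |3120| = 3120; area = 1560; boundary points = 2 + 4 + 2 + 1 + 1 = 10; strictly interior points = area - boundary/2 + 1 = 1556; answer 1556
Part III: S2 = 1556; d = -18; a(2) = 2*(-7) - 1*(-18) = 4; iterating: a(2)=4, a(3)=15, a(4)=26, a(5)=37, a(6)=48, a(7)=59, a(8)=70, a(9)=81, a(10)=92, a(11)=103; answer 103

103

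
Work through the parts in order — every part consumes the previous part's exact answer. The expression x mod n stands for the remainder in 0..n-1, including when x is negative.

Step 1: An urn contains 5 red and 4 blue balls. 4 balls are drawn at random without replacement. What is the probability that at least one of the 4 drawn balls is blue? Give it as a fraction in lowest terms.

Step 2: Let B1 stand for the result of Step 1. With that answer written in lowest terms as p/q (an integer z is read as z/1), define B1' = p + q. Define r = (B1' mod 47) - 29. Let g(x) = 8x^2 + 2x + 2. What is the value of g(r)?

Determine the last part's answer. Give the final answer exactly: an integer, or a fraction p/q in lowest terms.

2280

Step 1: total draws C(9,4) = 126; complement C(5,4) = 5; favorable 126 - 5 = 121; P = 121/126; answer 121/126
Step 2: B1 = 121/126; threaded value p + q = 247; r = -17; 8*(-17)^2 + 2*(-17)^1 + 2 = (2312) + (-34) + (2) = 2280; answer 2280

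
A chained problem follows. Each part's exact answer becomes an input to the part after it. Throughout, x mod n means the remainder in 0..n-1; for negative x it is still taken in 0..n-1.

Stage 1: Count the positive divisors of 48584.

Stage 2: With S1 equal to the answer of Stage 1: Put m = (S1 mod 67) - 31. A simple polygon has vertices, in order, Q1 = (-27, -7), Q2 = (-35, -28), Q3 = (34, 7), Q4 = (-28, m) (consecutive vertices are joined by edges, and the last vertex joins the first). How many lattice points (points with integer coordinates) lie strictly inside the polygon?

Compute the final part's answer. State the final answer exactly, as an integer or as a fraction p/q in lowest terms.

102

Stage 1: 48584 = 2^3 * 6073; number of divisors = (3+1) * (1+1) = 8; answer 8
Stage 2: S1 = 8; m = -23; cross terms: (-27*-28 - -35*-7)=511, (-35*7 - 34*-28)=707, (34*-23 - -28*7)=-586, (-28*-7 - -27*-23)=-425; twice the area = |207| = 207; area = 207/2; boundary points = 1 + 1 + 2 + 1 = 5; strictly interior points = area - boundary/2 + 1 = 102; answer 102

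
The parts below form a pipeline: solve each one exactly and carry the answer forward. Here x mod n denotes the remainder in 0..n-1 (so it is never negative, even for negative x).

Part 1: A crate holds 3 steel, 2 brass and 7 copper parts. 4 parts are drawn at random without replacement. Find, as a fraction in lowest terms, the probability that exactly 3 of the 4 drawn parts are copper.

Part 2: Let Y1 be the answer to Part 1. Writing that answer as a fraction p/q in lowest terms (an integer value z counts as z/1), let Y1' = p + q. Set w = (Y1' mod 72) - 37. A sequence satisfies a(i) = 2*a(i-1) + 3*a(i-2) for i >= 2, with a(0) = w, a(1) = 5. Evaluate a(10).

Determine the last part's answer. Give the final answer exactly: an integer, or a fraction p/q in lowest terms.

Part 1: total draws C(12,4) = 495; favorable C(7,3)*C(5,1) = 175; P = 35/99; answer 35/99
Part 2: Y1 = 35/99; threaded value p + q = 134; w = 25; a(2) = 2*(5) + 3*(25) = 85; iterating: a(2)=85, a(3)=185, a(4)=625, a(5)=1805, a(6)=5485, a(7)=16385, a(8)=49225, a(9)=147605, a(10)=442885; answer 442885

442885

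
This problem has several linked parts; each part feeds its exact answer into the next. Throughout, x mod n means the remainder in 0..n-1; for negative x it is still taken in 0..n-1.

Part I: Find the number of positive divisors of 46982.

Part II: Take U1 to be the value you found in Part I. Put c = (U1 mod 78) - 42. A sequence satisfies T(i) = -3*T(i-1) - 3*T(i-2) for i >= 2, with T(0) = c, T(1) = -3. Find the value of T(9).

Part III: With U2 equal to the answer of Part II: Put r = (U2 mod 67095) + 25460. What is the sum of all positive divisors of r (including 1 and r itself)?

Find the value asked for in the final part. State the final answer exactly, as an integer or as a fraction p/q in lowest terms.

66528

Part I: 46982 = 2 * 13^2 * 139; number of divisors = (1+1) * (2+1) * (1+1) = 12; answer 12
Part II: U1 = 12; c = -30; T(2) = -3*(-3) - 3*(-30) = 99; iterating: T(2)=99, T(3)=-288, T(4)=567, T(5)=-837, T(6)=810, T(7)=81, T(8)=-2673, T(9)=7776; answer 7776
Part III: U2 = 7776; r = 33236; 33236 = 2^2 * 7 * 1187; sigma = (1 + 2 + 4) * (1 + 7) * (1 + 1187) = 7 * 8 * 1188 = 66528; answer 66528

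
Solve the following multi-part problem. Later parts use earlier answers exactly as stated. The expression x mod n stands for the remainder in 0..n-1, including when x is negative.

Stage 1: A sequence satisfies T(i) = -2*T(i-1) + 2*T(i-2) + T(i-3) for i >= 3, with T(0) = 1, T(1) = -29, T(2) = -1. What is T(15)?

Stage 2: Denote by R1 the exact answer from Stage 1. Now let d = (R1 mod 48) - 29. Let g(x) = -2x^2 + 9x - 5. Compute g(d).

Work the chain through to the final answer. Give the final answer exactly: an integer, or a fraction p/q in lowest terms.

Stage 1: T(3) = -2*(-1) + 2*(-29) + 1*(1) = -55; iterating: T(3)=-55, T(4)=79, T(5)=-269, T(6)=641, T(7)=-1741, T(8)=4495, T(9)=-11831, T(10)=30911, T(11)=-80989, T(12)=211969, T(13)=-555005, T(14)=1452959, T(15)=-3803959; answer -3803959
Stage 2: R1 = -3803959; d = 12; -2*(12)^2 + 9*(12)^1 - 5 = (-288) + (108) + (-5) = -185; answer -185

-185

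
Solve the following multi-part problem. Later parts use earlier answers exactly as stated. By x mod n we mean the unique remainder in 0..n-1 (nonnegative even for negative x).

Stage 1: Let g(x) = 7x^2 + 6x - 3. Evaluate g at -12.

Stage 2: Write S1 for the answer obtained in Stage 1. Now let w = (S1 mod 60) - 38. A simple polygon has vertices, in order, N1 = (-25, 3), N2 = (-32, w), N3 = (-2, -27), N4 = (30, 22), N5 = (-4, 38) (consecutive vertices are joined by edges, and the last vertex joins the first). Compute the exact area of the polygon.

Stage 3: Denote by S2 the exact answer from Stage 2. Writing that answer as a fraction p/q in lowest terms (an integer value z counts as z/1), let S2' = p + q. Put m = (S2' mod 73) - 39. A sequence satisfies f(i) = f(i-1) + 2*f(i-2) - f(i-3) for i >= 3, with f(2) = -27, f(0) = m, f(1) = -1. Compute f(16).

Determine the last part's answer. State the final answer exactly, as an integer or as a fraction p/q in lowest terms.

Stage 1: 7*(-12)^2 + 6*(-12)^1 - 3 = (1008) + (-72) + (-3) = 933; answer 933
Stage 2: S1 = 933; w = -5; cross terms: (-25*-5 - -32*3)=221, (-32*-27 - -2*-5)=854, (-2*22 - 30*-27)=766, (30*38 - -4*22)=1228, (-4*3 - -25*38)=938; twice the area = |4007| = 4007; area = 4007/2; answer 4007/2
Stage 3: S2 = 4007/2; threaded value p + q = 4009; m = 28; f(3) = 1*(-27) + 2*(-1) - 1*(28) = -57; iterating: f(3)=-57, f(4)=-110, f(5)=-197, f(6)=-360, f(7)=-644, f(8)=-1167, f(9)=-2095, f(10)=-3785, f(11)=-6808, f(12)=-12283, f(13)=-22114, f(14)=-39872, f(15)=-71817, f(16)=-129447; answer -129447

-129447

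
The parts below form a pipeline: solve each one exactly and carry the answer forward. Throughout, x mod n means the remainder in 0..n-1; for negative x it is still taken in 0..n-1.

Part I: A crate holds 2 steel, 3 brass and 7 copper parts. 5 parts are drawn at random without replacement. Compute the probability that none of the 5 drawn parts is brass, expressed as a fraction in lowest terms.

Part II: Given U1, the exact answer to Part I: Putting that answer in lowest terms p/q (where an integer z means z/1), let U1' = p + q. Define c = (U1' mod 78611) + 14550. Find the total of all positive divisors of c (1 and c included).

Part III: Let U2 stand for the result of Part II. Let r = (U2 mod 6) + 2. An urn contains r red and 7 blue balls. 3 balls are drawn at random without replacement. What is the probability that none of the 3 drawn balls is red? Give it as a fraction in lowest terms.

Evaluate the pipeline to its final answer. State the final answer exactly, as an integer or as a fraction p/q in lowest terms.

Part I: total draws C(12,5) = 792; favorable C(9,5) = 126; P = 7/44; answer 7/44
Part II: U1 = 7/44; threaded value p + q = 51; c = 14601; 14601 = 3 * 31 * 157; sigma = (1 + 3) * (1 + 31) * (1 + 157) = 4 * 32 * 158 = 20224; answer 20224
Part III: U2 = 20224; r = 6; total draws C(13,3) = 286; favorable C(7,3) = 35; P = 35/286; answer 35/286

35/286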